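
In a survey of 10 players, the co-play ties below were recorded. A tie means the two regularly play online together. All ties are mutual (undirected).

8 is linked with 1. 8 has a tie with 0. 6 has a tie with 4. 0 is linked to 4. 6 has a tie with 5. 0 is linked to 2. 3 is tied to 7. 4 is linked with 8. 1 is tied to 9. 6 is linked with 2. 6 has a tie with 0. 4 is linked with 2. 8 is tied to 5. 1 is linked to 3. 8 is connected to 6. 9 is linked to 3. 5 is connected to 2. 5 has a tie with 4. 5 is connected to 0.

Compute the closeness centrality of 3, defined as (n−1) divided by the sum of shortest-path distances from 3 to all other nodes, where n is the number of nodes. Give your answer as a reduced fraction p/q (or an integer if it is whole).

Distances from 3: 0:3, 1:1, 2:4, 4:3, 5:3, 6:3, 7:1, 8:2, 9:1. Sum = 21.
n = 10, so closeness = 9/21 = 3/7.

3/7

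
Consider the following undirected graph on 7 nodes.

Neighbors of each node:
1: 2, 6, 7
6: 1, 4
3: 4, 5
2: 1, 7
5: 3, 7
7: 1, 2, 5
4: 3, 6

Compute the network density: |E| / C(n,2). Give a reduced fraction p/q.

There are 8 edges and 7 nodes, so the maximum possible is C(7,2) = 21.
Density = 8/21.

8/21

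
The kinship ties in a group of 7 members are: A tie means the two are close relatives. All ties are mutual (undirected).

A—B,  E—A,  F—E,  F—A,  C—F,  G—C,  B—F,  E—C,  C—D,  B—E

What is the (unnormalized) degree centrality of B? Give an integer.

3

B is directly tied to A, E, and F. That is 3 neighbors, so the degree of B is 3.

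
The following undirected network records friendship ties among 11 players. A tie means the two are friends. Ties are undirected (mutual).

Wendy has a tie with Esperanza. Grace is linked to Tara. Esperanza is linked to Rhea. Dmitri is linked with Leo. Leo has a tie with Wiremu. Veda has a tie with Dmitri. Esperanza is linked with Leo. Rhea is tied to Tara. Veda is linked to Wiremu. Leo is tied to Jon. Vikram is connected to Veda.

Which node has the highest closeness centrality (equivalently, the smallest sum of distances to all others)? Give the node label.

Leo

Farness (sum of distances to all others) for each node — Dmitri:25, Esperanza:21, Grace:42, Jon:29, Leo:20, Rhea:26, Tara:33, Veda:30, Vikram:39, Wendy:30, Wiremu:25.
The smallest farness is 20, for Leo, so Leo has the highest closeness.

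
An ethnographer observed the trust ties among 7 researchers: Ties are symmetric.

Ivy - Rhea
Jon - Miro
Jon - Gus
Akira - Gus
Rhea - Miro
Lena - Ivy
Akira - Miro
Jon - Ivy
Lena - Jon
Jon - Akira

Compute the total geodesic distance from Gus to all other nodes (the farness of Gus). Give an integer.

Distances from Gus: Akira:1, Ivy:2, Jon:1, Lena:2, Miro:2, Rhea:3.
Sum = 1 + 2 + 1 + 2 + 2 + 3 = 11.

11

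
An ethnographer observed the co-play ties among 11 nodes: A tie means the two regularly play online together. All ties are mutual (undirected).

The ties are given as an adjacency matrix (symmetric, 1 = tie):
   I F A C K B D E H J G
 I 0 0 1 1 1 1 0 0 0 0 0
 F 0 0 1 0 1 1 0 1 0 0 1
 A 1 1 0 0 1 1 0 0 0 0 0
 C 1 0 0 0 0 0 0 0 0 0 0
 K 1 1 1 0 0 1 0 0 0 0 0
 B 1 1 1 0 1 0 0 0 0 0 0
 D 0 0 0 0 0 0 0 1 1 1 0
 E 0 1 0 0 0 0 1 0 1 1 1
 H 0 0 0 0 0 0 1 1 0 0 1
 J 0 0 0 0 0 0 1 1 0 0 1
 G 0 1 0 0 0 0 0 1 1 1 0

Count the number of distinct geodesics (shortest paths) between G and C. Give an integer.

The shortest distance is 4. The length-4 paths are: G–F–A–I–C; G–F–K–I–C; G–F–B–I–C.
That gives 3 distinct shortest paths.

3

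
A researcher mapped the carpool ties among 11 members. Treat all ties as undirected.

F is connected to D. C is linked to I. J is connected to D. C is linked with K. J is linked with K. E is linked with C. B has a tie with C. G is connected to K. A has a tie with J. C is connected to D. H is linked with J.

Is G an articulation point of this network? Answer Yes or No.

Even without G, every remaining node can still reach every other (the residual graph is connected), so G is not a cut vertex.

No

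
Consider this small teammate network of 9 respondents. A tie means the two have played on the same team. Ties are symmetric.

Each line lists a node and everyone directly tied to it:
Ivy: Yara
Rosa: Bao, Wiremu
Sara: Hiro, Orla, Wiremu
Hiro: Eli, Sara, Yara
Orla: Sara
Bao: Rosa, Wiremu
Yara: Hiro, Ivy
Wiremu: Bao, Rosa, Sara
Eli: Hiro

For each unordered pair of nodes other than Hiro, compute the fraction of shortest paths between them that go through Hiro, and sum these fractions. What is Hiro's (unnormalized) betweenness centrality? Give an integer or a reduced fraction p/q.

17

Pairs whose geodesics pass through Hiro — Orla–Eli: 1; Orla–Ivy: 1; Orla–Yara: 1; Wiremu–Eli: 1; Wiremu–Ivy: 1; Wiremu–Yara: 1; Sara–Eli: 1; Sara–Ivy: 1; Sara–Yara: 1; Rosa–Eli: 1; Rosa–Ivy: 1; Rosa–Yara: 1; Bao–Eli: 1; Bao–Ivy: 1 … (+3 more pairs).
All other pairs contribute 0.
Summing the contributions gives betweenness(Hiro) = 17.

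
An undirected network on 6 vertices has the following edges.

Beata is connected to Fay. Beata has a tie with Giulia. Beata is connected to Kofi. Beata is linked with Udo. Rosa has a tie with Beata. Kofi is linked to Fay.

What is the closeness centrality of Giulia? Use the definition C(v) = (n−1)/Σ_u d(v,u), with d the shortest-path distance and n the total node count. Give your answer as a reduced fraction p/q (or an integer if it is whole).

Distances from Giulia: Beata:1, Fay:2, Kofi:2, Rosa:2, Udo:2. Sum = 9.
n = 6, so closeness = 5/9.

5/9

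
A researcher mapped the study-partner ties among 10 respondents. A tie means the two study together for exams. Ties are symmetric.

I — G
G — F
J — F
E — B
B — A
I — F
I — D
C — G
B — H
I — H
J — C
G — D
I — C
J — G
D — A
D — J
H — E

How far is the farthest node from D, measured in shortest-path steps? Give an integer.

Distances from D: A:1, B:2, C:2, E:3, F:2, G:1, H:2, I:1, J:1.
The largest is 3 (to E), so the eccentricity of D is 3.

3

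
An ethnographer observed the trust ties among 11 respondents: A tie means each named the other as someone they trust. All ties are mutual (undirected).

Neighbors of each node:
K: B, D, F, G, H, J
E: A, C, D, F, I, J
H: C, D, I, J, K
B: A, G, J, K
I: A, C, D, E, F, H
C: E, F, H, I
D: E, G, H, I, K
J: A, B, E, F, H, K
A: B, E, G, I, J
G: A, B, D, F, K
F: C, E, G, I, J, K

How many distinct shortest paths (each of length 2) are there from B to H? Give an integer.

The shortest distance is 2. The length-2 paths are: B–J–H; B–K–H.
That gives 2 distinct shortest paths.

2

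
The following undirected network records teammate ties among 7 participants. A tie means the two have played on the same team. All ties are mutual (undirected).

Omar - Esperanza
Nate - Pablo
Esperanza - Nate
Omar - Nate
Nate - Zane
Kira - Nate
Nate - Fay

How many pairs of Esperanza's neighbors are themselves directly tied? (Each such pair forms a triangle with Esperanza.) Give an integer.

Esperanza's neighbors: Nate and Omar.
Neighbor pairs that are themselves tied: Esperanza–Nate–Omar. Each forms one triangle with Esperanza, for 1 in total.

1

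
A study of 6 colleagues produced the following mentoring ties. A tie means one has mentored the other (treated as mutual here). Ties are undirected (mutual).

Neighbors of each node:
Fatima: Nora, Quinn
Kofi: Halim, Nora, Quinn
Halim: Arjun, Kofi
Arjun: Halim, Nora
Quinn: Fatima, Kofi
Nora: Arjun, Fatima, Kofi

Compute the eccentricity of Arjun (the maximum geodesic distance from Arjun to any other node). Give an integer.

3

Distances from Arjun: Fatima:2, Halim:1, Kofi:2, Nora:1, Quinn:3.
The largest is 3 (to Quinn), so the eccentricity of Arjun is 3.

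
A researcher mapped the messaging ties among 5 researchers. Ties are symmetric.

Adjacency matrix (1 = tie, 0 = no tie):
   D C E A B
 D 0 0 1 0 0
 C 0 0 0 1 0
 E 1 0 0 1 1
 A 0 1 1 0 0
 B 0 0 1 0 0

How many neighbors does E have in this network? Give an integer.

3

E is directly tied to A, B, and D. That is 3 neighbors, so the degree of E is 3.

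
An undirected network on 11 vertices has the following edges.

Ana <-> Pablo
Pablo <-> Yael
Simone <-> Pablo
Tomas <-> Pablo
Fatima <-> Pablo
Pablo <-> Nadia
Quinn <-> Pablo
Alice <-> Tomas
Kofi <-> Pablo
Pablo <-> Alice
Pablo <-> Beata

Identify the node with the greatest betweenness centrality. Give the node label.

Unnormalized betweenness of each node: Alice:0, Ana:0, Beata:0, Fatima:0, Kofi:0, Nadia:0, Pablo:44, Quinn:0, Simone:0, Tomas:0, Yael:0.
Pablo has the largest value, 44, making it the main broker — the node through which the most shortest paths run.

Pablo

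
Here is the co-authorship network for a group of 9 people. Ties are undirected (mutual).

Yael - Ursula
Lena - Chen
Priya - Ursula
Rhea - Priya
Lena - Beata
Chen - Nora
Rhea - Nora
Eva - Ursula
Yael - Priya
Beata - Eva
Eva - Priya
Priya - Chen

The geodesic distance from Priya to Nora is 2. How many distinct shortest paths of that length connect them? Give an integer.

The shortest distance is 2. The length-2 paths are: Priya–Rhea–Nora; Priya–Chen–Nora.
That gives 2 distinct shortest paths.

2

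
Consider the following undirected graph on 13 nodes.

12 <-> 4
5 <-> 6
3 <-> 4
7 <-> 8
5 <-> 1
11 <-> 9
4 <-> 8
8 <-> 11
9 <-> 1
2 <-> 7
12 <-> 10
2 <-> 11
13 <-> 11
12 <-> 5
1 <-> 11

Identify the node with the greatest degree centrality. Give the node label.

11

Degrees — 1:3, 2:2, 3:1, 4:3, 5:3, 6:1, 7:2, 8:3, 9:2, 10:1, 11:5, 12:3, 13:1.
The maximum is 5, attained only by 11.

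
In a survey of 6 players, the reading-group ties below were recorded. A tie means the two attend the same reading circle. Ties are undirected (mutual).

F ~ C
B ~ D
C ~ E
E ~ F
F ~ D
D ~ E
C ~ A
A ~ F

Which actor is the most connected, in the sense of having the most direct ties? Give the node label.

Degrees — A:2, B:1, C:3, D:3, E:3, F:4.
The maximum is 4, attained only by F.

F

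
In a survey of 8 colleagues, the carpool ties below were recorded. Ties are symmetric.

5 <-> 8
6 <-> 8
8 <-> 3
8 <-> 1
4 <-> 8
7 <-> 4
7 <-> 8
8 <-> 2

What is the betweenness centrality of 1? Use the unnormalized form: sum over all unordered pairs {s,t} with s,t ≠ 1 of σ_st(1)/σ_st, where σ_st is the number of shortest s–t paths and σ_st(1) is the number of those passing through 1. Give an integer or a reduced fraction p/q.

0

No shortest path between any pair of other nodes passes through 1.
Summing the contributions gives betweenness(1) = 0.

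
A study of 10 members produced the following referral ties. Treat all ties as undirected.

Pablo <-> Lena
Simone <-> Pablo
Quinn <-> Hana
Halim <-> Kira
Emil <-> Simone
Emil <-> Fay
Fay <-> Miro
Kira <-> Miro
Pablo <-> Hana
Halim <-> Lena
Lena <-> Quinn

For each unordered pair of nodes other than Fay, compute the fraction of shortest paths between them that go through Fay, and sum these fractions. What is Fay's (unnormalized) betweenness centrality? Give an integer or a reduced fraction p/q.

Pairs whose geodesics pass through Fay — Halim–Emil: 1/2; Kira–Emil: 1; Kira–Simone: 1/2; Miro–Emil: 1; Miro–Simone: 1; Miro–Pablo: 1/2; Miro–Hana: 1/3.
All other pairs contribute 0.
Summing the contributions gives betweenness(Fay) = 29/6.

29/6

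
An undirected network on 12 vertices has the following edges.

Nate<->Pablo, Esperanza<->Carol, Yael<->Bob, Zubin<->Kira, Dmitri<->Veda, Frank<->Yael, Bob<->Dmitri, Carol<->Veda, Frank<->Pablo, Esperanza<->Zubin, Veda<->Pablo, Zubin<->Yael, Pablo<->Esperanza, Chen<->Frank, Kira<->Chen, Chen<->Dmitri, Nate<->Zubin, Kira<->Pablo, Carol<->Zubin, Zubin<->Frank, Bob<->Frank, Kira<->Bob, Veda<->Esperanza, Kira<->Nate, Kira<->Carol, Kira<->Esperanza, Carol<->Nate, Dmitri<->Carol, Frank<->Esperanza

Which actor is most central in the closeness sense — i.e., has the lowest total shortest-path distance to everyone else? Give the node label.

Kira

Farness (sum of distances to all others) for each node — Bob:18, Carol:16, Chen:19, Dmitri:18, Esperanza:16, Frank:16, Kira:15, Nate:18, Pablo:17, Veda:19, Yael:20, Zubin:16.
The smallest farness is 15, for Kira, so Kira has the highest closeness.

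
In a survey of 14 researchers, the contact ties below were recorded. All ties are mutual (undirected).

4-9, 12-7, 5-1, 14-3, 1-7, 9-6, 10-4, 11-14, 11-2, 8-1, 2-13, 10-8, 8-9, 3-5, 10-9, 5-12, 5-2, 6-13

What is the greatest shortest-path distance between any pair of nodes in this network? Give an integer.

Eccentricity of each node (its greatest distance to any other): 1:3, 2:4, 3:5, 4:6, 5:4, 6:4, 7:4, 8:4, 9:5, 10:5, 11:5, 12:5, 13:4, 14:6.
The maximum eccentricity is 6, realized for instance by the pair 14–4 via 14 – 11 – 2 – 13 – 6 – 9 – 4. So the diameter is 6.

6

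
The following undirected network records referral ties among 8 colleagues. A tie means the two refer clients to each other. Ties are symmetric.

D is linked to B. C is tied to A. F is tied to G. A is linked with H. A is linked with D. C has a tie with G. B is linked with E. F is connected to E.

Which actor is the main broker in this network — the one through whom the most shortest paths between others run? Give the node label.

Unnormalized betweenness of each node: A:9, B:4, C:5, D:5, E:3, F:3, G:4, H:0.
A has the largest value, 9, making it the main broker — the node through which the most shortest paths run.

A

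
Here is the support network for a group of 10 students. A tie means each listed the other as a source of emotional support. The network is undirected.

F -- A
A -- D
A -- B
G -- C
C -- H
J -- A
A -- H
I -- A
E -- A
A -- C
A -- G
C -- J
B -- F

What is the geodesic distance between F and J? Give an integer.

2

One shortest route is F – A – J, which uses 2 edges, and F and J are not directly tied, so nothing shorter exists. So d(F,J) = 2.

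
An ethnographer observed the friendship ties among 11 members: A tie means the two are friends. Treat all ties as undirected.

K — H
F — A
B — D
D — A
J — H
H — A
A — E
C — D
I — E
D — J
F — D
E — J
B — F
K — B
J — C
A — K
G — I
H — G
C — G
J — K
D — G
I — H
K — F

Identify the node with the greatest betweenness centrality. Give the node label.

D

Unnormalized betweenness of each node: A:271/60, B:1/4, C:1/3, D:257/30, E:3/2, F:47/60, G:43/12, H:61/12, I:4/3, J:289/60, K:127/30.
D has the largest value, 257/30, making it the main broker — the node through which the most shortest paths run.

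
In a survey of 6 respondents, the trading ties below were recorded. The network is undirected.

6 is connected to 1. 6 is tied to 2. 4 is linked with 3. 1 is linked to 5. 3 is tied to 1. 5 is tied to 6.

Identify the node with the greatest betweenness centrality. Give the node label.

Unnormalized betweenness of each node: 1:6, 2:0, 3:4, 4:0, 5:0, 6:4.
1 has the largest value, 6, making it the main broker — the node through which the most shortest paths run.

1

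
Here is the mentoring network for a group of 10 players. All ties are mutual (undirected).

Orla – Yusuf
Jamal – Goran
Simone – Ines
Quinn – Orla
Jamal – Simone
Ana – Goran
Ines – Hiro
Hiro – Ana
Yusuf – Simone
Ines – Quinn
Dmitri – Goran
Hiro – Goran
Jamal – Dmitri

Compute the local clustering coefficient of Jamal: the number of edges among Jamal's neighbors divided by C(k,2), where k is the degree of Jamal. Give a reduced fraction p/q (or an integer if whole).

Jamal's neighbors: Dmitri, Goran, and Simone (k = 3).
Possible neighbor pairs: C(3,2) = 3. Edges among them: Dmitri–Goran → e = 1.
Clustering(Jamal) = 1/3.

1/3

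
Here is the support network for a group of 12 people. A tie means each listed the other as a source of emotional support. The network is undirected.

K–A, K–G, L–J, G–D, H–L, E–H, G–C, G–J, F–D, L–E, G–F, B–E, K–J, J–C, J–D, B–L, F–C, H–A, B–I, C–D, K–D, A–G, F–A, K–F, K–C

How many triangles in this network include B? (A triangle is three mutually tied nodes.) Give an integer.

1

B's neighbors: E, I, and L.
Neighbor pairs that are themselves tied: B–E–L. Each forms one triangle with B, for 1 in total.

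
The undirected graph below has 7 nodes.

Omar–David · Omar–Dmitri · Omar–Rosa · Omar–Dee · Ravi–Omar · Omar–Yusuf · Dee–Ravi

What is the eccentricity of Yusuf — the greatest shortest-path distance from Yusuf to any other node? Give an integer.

Distances from Yusuf: David:2, Dee:2, Dmitri:2, Omar:1, Ravi:2, Rosa:2.
The largest is 2 (to Dee, Rosa, David, Ravi, and Dmitri), so the eccentricity of Yusuf is 2.

2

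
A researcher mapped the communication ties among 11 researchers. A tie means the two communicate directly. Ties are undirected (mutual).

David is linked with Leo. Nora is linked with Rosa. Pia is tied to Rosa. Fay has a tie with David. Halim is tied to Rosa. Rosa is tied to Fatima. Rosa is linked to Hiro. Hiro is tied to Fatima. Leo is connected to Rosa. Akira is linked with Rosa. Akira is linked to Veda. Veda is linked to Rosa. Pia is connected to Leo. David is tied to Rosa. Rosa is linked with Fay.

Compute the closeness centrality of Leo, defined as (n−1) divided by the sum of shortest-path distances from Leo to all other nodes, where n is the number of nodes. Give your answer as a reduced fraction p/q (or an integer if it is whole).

Distances from Leo: Akira:2, David:1, Fatima:2, Fay:2, Halim:2, Hiro:2, Nora:2, Pia:1, Rosa:1, Veda:2. Sum = 17.
n = 11, so closeness = 10/17.

10/17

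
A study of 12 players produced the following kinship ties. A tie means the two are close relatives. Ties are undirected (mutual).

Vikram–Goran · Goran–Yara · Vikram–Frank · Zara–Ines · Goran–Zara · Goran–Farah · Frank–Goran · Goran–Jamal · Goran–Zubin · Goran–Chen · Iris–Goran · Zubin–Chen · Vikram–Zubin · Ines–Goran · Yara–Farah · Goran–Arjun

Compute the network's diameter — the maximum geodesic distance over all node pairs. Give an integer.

2

Eccentricity of each node (its greatest distance to any other): Arjun:2, Chen:2, Farah:2, Frank:2, Goran:1, Ines:2, Iris:2, Jamal:2, Vikram:2, Yara:2, Zara:2, Zubin:2.
The maximum eccentricity is 2, realized for instance by the pair Arjun–Ines via Arjun – Goran – Ines. So the diameter is 2.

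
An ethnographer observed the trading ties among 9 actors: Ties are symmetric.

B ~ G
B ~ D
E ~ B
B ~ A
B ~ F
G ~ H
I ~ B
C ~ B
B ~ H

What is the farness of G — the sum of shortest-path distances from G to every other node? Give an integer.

Distances from G: A:2, B:1, C:2, D:2, E:2, F:2, H:1, I:2.
Sum = 2 + 1 + 2 + 2 + 2 + 2 + 1 + 2 = 14.

14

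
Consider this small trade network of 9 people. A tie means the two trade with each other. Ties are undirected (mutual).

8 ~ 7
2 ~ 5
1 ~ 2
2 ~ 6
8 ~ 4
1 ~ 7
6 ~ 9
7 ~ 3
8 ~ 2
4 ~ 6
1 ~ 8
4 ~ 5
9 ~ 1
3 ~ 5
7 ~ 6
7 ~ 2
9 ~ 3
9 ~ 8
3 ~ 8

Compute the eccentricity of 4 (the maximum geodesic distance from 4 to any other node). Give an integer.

2

Distances from 4: 1:2, 2:2, 3:2, 5:1, 6:1, 7:2, 8:1, 9:2.
The largest is 2 (to 3, 2, 1, 9, and 7), so the eccentricity of 4 is 2.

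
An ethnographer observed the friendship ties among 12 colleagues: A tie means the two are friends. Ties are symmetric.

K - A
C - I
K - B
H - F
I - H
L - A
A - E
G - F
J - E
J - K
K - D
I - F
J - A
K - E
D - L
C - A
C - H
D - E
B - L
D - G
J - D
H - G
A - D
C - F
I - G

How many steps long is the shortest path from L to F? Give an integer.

One shortest route is L – D – G – F, which uses 3 edges, and at distance 2 from L we only reach {C, E, G, J, K}, which does not include F. So d(L,F) = 3.

3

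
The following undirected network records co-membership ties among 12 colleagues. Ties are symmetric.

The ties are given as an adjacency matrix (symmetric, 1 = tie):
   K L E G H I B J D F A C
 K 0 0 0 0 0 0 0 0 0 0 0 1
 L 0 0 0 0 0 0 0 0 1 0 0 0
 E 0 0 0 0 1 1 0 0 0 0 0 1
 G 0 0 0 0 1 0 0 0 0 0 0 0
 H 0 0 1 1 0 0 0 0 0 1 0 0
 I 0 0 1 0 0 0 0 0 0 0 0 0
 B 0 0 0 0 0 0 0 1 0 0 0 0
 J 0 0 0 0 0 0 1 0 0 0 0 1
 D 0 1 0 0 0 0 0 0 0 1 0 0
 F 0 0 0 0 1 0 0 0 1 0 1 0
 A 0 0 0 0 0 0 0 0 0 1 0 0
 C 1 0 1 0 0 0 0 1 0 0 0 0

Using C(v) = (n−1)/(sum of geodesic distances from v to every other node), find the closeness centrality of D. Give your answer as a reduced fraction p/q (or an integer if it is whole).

Distances from D: A:2, B:6, C:4, E:3, F:1, G:3, H:2, I:4, J:5, K:5, L:1. Sum = 36.
n = 12, so closeness = 11/36.

11/36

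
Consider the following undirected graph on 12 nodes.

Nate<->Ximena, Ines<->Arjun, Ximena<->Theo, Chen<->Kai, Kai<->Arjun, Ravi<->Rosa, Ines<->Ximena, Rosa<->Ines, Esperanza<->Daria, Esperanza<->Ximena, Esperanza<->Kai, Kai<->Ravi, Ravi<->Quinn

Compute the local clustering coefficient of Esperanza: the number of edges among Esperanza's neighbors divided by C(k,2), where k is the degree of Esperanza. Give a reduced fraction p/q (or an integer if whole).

Esperanza's neighbors: Daria, Kai, and Ximena (k = 3).
Possible neighbor pairs: C(3,2) = 3. Edges among them: none → e = 0.
Clustering(Esperanza) = 0/3 = 0.

0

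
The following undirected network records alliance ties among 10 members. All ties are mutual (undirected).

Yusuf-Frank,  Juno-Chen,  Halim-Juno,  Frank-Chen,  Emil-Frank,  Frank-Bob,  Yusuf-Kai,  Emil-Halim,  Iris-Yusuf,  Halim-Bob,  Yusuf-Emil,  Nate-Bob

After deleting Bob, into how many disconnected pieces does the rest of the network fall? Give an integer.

2

Without Bob, the remaining ties split the others into: {Chen, Emil, Frank, Halim, Iris, Juno, Kai, Yusuf}; {Nate}.
That's 2 separate components.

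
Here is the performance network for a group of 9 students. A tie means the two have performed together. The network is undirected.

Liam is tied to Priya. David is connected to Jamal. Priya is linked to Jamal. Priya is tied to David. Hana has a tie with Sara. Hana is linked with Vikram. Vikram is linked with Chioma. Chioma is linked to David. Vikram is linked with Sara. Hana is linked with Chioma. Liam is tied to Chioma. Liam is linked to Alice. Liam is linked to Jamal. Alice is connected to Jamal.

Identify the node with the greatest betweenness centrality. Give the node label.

Chioma

Unnormalized betweenness of each node: Alice:0, Chioma:46/3, David:4, Hana:3, Jamal:11/6, Liam:17/2, Priya:1/3, Sara:0, Vikram:3.
Chioma has the largest value, 46/3, making it the main broker — the node through which the most shortest paths run.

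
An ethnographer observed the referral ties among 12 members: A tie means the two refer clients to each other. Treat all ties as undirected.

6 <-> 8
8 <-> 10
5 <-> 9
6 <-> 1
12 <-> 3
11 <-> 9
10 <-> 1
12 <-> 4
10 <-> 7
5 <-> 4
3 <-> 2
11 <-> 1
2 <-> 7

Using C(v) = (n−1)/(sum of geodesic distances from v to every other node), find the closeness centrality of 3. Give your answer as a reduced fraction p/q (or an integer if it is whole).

Distances from 3: 1:4, 2:1, 4:2, 5:3, 6:5, 7:2, 8:4, 9:4, 10:3, 11:5, 12:1. Sum = 34.
n = 12, so closeness = 11/34.

11/34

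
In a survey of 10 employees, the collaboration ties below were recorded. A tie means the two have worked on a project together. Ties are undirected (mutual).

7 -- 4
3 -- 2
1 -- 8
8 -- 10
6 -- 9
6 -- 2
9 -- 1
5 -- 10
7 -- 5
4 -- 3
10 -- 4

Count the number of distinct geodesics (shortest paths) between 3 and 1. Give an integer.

2

The shortest distance is 4. The length-4 paths are: 3–2–6–9–1; 3–4–10–8–1.
That gives 2 distinct shortest paths.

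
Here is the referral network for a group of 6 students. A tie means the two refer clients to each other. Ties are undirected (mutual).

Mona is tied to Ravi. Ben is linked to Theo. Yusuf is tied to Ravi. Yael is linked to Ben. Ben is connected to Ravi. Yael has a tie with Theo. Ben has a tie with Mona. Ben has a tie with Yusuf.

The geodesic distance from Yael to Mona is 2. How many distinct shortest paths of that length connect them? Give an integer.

1

The shortest distance is 2, and the only length-2 path is Yael–Ben–Mona. So there is exactly 1 shortest path.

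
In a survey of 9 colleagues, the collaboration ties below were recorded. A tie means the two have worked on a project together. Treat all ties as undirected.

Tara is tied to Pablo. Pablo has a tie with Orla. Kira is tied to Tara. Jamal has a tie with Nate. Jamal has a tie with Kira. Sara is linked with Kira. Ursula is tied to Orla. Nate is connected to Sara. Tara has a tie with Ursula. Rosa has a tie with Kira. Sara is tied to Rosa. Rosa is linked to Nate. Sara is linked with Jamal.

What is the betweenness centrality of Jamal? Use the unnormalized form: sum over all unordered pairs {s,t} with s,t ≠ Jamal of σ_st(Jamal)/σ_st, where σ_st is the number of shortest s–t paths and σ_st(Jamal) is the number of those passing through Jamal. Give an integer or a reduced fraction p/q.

5/3

Pairs whose geodesics pass through Jamal — Orla–Nate: 2/6; Pablo–Nate: 1/3; Ursula–Nate: 1/3; Tara–Nate: 1/3; Kira–Nate: 1/3.
All other pairs contribute 0.
Summing the contributions gives betweenness(Jamal) = 5/3.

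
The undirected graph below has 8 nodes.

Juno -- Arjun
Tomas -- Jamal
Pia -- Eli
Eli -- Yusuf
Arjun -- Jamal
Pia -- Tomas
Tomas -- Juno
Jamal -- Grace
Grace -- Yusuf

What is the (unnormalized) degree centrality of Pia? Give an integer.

2

Pia is directly tied to Eli and Tomas. That is 2 neighbors, so the degree of Pia is 2.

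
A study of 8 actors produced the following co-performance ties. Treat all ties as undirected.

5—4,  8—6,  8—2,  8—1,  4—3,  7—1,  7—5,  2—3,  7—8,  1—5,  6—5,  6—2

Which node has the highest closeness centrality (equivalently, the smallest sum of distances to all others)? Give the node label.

Farness (sum of distances to all others) for each node — 1:12, 2:11, 3:14, 4:13, 5:10, 6:11, 7:12, 8:11.
The smallest farness is 10, for 5, so 5 has the highest closeness.

5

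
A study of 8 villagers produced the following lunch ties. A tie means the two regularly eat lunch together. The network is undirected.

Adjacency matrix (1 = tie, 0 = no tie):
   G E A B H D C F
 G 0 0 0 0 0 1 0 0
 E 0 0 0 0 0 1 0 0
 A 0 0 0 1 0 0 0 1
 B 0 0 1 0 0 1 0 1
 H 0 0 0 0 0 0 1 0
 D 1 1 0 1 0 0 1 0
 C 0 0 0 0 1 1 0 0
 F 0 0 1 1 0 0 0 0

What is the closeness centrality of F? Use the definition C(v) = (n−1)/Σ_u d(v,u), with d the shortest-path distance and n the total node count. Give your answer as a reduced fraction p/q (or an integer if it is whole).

7/17

Distances from F: A:1, B:1, C:3, D:2, E:3, G:3, H:4. Sum = 17.
n = 8, so closeness = 7/17.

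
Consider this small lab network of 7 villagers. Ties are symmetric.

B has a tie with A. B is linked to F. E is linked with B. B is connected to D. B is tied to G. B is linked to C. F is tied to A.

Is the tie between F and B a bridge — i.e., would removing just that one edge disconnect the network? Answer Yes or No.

Even without that edge, F still reaches B via F – A – B, so the network stays connected. Not a bridge.

No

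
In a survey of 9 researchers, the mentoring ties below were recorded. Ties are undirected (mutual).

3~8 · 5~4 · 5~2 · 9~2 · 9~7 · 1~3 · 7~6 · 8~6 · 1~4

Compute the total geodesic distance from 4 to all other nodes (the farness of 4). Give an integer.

Distances from 4: 1:1, 2:2, 3:2, 5:1, 6:4, 7:4, 8:3, 9:3.
Sum = 1 + 2 + 2 + 1 + 4 + 4 + 3 + 3 = 20.

20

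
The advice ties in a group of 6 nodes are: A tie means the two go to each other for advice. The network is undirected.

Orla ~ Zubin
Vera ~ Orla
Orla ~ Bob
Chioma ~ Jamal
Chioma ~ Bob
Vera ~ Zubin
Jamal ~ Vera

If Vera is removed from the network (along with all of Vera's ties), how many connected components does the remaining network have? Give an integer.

Vera's neighbors (Jamal, Orla, and Zubin) remain reachable from one another through other ties, so the rest of the network stays in one piece.

1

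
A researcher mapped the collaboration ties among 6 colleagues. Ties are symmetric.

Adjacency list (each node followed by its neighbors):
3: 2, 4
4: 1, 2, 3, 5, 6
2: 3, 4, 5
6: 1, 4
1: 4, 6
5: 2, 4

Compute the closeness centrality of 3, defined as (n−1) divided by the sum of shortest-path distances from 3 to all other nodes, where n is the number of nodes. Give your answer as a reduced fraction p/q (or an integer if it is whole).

5/8

Distances from 3: 1:2, 2:1, 4:1, 5:2, 6:2. Sum = 8.
n = 6, so closeness = 5/8.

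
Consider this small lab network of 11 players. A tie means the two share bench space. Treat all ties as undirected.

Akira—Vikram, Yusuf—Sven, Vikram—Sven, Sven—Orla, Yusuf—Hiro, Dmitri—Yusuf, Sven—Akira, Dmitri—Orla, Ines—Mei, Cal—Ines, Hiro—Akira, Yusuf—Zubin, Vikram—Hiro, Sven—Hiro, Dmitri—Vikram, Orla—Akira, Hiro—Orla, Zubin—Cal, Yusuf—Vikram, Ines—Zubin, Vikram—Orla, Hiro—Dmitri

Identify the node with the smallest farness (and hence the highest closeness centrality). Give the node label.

Farness (sum of distances to all others) for each node — Akira:24, Cal:26, Dmitri:20, Hiro:18, Ines:25, Mei:34, Orla:23, Sven:19, Vikram:18, Yusuf:16, Zubin:19.
The smallest farness is 16, for Yusuf, so Yusuf has the highest closeness.

Yusuf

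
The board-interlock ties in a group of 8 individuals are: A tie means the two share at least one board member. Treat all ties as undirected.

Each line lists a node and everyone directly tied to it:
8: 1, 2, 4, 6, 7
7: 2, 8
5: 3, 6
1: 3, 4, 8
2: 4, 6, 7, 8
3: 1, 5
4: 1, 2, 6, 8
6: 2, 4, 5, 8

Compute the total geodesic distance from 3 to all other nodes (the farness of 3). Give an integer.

Distances from 3: 1:1, 2:3, 4:2, 5:1, 6:2, 7:3, 8:2.
Sum = 1 + 3 + 2 + 1 + 2 + 3 + 2 = 14.

14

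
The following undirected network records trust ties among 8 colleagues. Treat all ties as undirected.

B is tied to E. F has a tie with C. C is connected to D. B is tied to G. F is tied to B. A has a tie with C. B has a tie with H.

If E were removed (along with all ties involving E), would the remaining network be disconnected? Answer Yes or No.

Even without E, every remaining node can still reach every other (the residual graph is connected), so E is not a cut vertex.

No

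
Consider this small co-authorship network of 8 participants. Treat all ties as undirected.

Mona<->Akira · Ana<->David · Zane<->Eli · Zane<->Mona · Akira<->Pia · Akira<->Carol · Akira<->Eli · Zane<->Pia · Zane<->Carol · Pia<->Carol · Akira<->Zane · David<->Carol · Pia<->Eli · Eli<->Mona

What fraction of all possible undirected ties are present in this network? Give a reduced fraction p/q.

There are 14 edges and 8 nodes, so the maximum possible is C(8,2) = 28.
Density = 14/28 = 1/2.

1/2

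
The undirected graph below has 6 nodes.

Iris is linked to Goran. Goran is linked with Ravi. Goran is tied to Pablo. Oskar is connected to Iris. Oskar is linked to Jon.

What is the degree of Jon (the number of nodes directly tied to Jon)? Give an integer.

1

Jon is directly tied to Oskar. That is 1 neighbor, so the degree of Jon is 1.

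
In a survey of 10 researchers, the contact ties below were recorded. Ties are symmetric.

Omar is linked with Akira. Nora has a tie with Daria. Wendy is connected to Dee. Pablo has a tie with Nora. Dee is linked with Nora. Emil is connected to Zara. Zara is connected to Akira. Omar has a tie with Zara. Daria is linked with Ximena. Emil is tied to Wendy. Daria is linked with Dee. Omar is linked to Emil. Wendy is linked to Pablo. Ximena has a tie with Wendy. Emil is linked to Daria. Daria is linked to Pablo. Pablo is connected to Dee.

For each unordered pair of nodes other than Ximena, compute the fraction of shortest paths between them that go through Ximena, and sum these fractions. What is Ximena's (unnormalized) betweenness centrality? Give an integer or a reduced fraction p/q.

1/4

Pairs whose geodesics pass through Ximena — Daria–Wendy: 1/4.
All other pairs contribute 0.
Summing the contributions gives betweenness(Ximena) = 1/4.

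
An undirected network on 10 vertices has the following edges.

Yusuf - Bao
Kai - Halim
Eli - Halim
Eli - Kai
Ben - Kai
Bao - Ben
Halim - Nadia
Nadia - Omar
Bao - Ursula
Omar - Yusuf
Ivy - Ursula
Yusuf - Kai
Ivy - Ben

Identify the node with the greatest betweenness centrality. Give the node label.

Kai

Unnormalized betweenness of each node: Bao:47/6, Ben:28/3, Eli:0, Halim:9/2, Ivy:3/2, Kai:85/6, Nadia:3/2, Omar:3, Ursula:7/6, Yusuf:10.
Kai has the largest value, 85/6, making it the main broker — the node through which the most shortest paths run.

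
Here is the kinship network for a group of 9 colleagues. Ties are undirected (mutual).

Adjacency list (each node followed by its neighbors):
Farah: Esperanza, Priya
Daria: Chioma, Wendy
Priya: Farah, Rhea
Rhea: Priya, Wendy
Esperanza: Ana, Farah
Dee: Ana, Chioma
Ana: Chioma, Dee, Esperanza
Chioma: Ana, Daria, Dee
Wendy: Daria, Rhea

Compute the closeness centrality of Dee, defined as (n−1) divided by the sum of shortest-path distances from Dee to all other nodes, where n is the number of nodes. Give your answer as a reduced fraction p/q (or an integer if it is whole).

2/5

Distances from Dee: Ana:1, Chioma:1, Daria:2, Esperanza:2, Farah:3, Priya:4, Rhea:4, Wendy:3. Sum = 20.
n = 9, so closeness = 8/20 = 2/5.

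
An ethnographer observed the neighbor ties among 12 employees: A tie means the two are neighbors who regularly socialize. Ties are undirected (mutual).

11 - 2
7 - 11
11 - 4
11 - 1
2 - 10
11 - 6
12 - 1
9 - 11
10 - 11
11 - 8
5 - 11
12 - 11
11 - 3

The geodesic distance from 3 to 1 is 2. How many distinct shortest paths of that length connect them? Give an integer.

1

The shortest distance is 2, and the only length-2 path is 3–11–1. So there is exactly 1 shortest path.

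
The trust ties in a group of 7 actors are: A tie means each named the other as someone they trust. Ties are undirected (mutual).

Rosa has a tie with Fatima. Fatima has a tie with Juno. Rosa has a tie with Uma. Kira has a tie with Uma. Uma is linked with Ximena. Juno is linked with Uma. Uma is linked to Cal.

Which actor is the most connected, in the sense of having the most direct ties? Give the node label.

Uma

Degrees — Cal:1, Fatima:2, Juno:2, Kira:1, Rosa:2, Uma:5, Ximena:1.
The maximum is 5, attained only by Uma.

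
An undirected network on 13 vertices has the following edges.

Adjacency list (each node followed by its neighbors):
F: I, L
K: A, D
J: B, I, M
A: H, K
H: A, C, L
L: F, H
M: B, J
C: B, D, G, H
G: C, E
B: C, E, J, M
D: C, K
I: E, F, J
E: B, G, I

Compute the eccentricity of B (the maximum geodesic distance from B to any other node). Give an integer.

Distances from B: A:3, C:1, D:2, E:1, F:3, G:2, H:2, I:2, J:1, K:3, L:3, M:1.
The largest is 3 (to K, L, A, and F), so the eccentricity of B is 3.

3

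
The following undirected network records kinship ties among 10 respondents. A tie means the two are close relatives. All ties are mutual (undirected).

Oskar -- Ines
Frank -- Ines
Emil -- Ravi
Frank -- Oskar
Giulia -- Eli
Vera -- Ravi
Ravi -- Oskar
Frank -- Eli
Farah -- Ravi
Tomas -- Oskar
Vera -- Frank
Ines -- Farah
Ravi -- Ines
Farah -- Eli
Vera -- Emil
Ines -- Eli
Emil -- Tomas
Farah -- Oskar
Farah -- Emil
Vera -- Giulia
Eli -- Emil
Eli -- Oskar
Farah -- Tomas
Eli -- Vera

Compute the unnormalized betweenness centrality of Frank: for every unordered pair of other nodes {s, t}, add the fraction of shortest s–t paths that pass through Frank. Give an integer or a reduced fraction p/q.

Pairs whose geodesics pass through Frank — Oskar–Vera: 1/3; Ines–Vera: 1/3.
All other pairs contribute 0.
Summing the contributions gives betweenness(Frank) = 2/3.

2/3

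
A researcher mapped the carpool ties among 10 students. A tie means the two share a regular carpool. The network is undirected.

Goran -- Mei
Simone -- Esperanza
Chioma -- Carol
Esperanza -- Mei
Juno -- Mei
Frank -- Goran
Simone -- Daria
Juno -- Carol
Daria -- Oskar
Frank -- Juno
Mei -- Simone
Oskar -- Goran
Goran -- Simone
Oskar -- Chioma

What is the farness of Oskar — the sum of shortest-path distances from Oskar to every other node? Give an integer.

17

Distances from Oskar: Carol:2, Chioma:1, Daria:1, Esperanza:3, Frank:2, Goran:1, Juno:3, Mei:2, Simone:2.
Sum = 2 + 1 + 1 + 3 + 2 + 1 + 3 + 2 + 2 = 17.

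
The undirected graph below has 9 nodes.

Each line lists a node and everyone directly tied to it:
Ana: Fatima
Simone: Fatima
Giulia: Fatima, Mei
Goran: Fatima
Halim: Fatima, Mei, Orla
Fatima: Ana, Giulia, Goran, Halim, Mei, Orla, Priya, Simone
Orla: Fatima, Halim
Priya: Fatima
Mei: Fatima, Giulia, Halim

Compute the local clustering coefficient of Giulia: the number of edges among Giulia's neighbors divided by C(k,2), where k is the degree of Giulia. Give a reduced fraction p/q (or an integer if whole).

1

Giulia's neighbors: Fatima and Mei (k = 2).
Possible neighbor pairs: C(2,2) = 1. Edges among them: Fatima–Mei → e = 1.
Clustering(Giulia) = 1/1.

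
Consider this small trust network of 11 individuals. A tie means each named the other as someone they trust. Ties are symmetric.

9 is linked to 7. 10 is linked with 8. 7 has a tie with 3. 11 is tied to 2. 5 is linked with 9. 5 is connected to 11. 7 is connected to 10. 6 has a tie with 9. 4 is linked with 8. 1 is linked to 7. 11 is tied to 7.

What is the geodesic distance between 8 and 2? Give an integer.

One shortest route is 8 – 10 – 7 – 11 – 2, which uses 4 edges, and at distance 3 from 8 we only reach {1, 3, 9, 11}, which does not include 2. So d(8,2) = 4.

4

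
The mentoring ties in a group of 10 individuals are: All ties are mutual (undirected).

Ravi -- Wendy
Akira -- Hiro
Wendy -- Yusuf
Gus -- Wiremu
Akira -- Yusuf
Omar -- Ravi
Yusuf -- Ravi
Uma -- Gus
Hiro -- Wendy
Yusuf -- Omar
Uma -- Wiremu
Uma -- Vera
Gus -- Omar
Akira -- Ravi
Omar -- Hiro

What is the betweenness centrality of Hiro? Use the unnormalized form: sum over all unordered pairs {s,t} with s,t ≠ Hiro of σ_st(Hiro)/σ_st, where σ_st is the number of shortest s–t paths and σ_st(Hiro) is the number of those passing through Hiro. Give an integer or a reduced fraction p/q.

11/3

Pairs whose geodesics pass through Hiro — Wendy–Omar: 1/3; Wendy–Akira: 1/3; Wendy–Vera: 1/3; Wendy–Uma: 1/3; Wendy–Gus: 1/3; Wendy–Wiremu: 1/3; Omar–Akira: 1/3; Akira–Vera: 1/3; Akira–Uma: 1/3; Akira–Gus: 1/3; Akira–Wiremu: 1/3.
All other pairs contribute 0.
Summing the contributions gives betweenness(Hiro) = 11/3.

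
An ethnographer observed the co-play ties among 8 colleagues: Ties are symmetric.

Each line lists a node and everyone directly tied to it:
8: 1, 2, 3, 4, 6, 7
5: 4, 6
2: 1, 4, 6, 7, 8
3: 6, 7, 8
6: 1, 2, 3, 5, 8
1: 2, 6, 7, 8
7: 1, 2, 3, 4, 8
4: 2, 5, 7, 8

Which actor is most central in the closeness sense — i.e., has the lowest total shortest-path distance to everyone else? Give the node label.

Farness (sum of distances to all others) for each node — 1:10, 2:9, 3:11, 4:10, 5:12, 6:9, 7:9, 8:8.
The smallest farness is 8, for 8, so 8 has the highest closeness.

8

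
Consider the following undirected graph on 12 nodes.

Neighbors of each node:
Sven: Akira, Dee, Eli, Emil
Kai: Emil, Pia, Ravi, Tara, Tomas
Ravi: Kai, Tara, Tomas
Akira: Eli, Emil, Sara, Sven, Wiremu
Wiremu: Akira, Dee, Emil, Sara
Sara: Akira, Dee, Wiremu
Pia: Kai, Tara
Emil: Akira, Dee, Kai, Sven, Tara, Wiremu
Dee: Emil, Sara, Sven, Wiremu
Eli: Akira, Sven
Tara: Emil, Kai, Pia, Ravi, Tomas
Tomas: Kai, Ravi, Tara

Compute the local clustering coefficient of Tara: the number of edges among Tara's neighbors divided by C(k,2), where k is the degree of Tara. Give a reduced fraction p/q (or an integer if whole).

Tara's neighbors: Emil, Kai, Pia, Ravi, and Tomas (k = 5).
Possible neighbor pairs: C(5,2) = 10. Edges among them: Emil–Kai, Kai–Pia, Kai–Ravi, Kai–Tomas, Ravi–Tomas → e = 5.
Clustering(Tara) = 5/10 = 1/2.

1/2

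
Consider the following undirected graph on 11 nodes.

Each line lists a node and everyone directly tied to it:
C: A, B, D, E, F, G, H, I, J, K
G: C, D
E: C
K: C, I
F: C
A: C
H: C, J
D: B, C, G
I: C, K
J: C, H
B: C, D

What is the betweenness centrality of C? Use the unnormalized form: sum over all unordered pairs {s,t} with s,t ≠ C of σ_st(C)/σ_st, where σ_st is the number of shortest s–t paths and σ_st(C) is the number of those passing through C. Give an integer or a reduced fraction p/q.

81/2

Pairs whose geodesics pass through C — A–D: 1; A–B: 1; A–J: 1; A–E: 1; A–F: 1; A–K: 1; A–H: 1; A–I: 1; A–G: 1; D–J: 1; D–E: 1; D–F: 1; D–K: 1; D–H: 1 … (+27 more pairs).
All other pairs contribute 0.
Summing the contributions gives betweenness(C) = 81/2.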